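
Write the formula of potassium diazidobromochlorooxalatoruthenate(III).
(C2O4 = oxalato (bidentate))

Ligands: 1 oxalato (C2O4, -2), 1 chloro (Cl, -1), 1 bromo (Br, -1), 2 azido (N3, -1). Ligand charge sum = -6.
With Ru in oxidation state +3, the complex ion is [Ru...]^3−.
Charge balance with potassium (+1) requires 1 complex ion per 3 potassium.

K3[RuBr(C2O4)Cl(N3)2]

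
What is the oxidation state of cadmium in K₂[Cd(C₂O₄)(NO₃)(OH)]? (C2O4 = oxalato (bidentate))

2 potassium outside the brackets (+1 each) → the complex ion is 2−.
Ligand charges: 1×OH = -1; 1×C2O4 = -2; 1×NO3 = -1; sum -4.
Cd + (-4) = 2− ⇒ Cd is +2.

+2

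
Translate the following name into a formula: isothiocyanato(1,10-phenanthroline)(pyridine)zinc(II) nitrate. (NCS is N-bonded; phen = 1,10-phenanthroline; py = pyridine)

[Zn(NCS)(phen)(py)]NO3

Ligands: 1 isothiocyanato (NCS, -1), 1 1,10-phenanthroline (phen, neutral), 1 pyridine (py, neutral). Ligand charge sum = -1.
With Zn in oxidation state +2, the complex ion is [Zn...]^1+.
Charge balance with nitrate (-1) requires 1 complex ion per 1 nitrate.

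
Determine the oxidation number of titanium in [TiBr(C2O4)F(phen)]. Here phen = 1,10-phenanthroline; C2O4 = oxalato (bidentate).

+4

No counter-ion: the bracketed complex is neutral.
Ligand charges: 1×phen neutral; 1×C2O4 = -2; 1×Br = -1; 1×F = -1; sum -4.
Ti + (-4) = 0 ⇒ Ti is +4.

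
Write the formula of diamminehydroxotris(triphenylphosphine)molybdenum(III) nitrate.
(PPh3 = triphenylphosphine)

[Mo(NH3)2(OH)(PPh3)3](NO3)2

Ligands: 1 hydroxo (OH, -1), 2 ammine (NH3, neutral), 3 triphenylphosphine (PPh3, neutral). Ligand charge sum = -1.
Charge balance with nitrate (-1) requires 1 complex ion per 2 nitrate.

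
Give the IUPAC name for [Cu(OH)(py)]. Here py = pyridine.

There is no counter-ion, so the complex is neutral overall.
Ligand charges: 1×hydroxo (-1 each), 1×pyridine (neutral); total -1. So Cu + (-1) = 0, giving Cu = +1.
Ligands are named alphabetically: hydroxo before pyridine.

hydroxo(pyridine)copper(I)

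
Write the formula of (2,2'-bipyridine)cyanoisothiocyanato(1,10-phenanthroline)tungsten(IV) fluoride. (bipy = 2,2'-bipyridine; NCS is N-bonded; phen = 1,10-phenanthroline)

Ligands: 1 2,2'-bipyridine (bipy, neutral), 1 isothiocyanato (NCS, -1), 1 cyano (CN, -1), 1 1,10-phenanthroline (phen, neutral). Ligand charge sum = -2.
With W in oxidation state +4, the complex ion is [W...]^2+.
Charge balance with fluoride (-1) requires 1 complex ion per 2 fluoride.

[W(bipy)(CN)(NCS)(phen)]F2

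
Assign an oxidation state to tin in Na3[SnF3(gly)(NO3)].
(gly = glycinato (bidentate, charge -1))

3 sodium outside the brackets (+1 each) → the complex ion is 3−.
Ligand charges: 3×F = -3; 1×gly = -1; 1×NO3 = -1; sum -5.
Sn + (-5) = 3− ⇒ Sn is +2.

+2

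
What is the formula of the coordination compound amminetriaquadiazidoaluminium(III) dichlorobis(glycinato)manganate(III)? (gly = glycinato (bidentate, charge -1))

[Al(H2O)3(N3)2(NH3)][MnCl2(gly)2]

Cation [Al…]: ligand charges -2, Al(III) ⇒ ion charge 1+.
Anion [Mn…]: ligand charges -4, Mn(III) ⇒ ion charge 1−.
One 1+ cation balances one 1− anion.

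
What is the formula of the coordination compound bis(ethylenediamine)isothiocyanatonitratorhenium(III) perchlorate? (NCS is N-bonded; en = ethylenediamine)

[Re(en)2(NCS)(NO3)]ClO4

Ligands: 1 nitrato (NO3, -1), 1 isothiocyanato (NCS, -1), 2 ethylenediamine (en, neutral). Ligand charge sum = -2.
With Re in oxidation state +3, the complex ion is [Re...]^1+.
Charge balance with perchlorate (-1) requires 1 complex ion per 1 perchlorate.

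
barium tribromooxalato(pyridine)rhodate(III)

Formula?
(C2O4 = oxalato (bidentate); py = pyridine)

Ba[RhBr3(C2O4)(py)]

Ligands: 1 oxalato (C2O4, -2), 3 bromo (Br, -1), 1 pyridine (py, neutral). Ligand charge sum = -5.
With Rh in oxidation state +3, the complex ion is [Rh...]^2−.
Charge balance with barium (+2) requires 1 complex ion per 1 barium.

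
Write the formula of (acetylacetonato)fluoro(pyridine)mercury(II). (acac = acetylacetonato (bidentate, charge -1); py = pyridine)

Ligands: 1 acetylacetonato (acac, -1), 1 fluoro (F, -1), 1 pyridine (py, neutral). Ligand charge sum = -2.
With Hg in oxidation state +2, the complex ion is [Hg...].

[Hg(acac)F(py)]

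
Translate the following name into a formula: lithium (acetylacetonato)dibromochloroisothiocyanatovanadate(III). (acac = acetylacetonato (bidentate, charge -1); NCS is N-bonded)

Ligands: 1 chloro (Cl, -1), 1 acetylacetonato (acac, -1), 2 bromo (Br, -1), 1 isothiocyanato (NCS, -1). Ligand charge sum = -5.
With V in oxidation state +3, the complex ion is [V...]^2−.
Charge balance with lithium (+1) requires 1 complex ion per 2 lithium.

Li2[V(acac)Br2Cl(NCS)]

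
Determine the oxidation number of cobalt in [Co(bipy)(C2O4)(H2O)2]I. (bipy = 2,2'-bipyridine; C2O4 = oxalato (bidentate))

1 iodide outside the brackets (-1 each) → the complex ion is 1+.
Ligand charges: 1×bipy neutral; 1×C2O4 = -2; 2×H2O neutral; sum -2.
Co + (-2) = 1+ ⇒ Co is +3.

+3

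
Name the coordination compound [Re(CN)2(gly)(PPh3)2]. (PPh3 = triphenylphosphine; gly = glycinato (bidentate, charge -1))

There is no counter-ion, so the complex is neutral overall.
Ligand charges: 2×cyano (-1 each), 2×triphenylphosphine (neutral), 1×glycinato (-1 each); total -3. So Re + (-3) = 0, giving Re = +3.
Ligands are named alphabetically: cyano before glycinato before triphenylphosphine.

dicyano(glycinato)bis(triphenylphosphine)rhenium(III)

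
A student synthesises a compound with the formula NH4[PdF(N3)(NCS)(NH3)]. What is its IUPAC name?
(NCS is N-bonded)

The 1 ammonium counter-ion carries a total charge of +1, so each complex ion is 1−.
Ligand charges: 1×fluoro (-1 each), 1×azido (-1 each), 1×isothiocyanato (-1 each), 1×ammine (neutral); total -3. So Pd + (-3) = 1−, giving Pd = +2.
The complex ion is anionic, so palladium takes the -ate form palladate(II).

ammonium ammineazidofluoroisothiocyanatopalladate(II)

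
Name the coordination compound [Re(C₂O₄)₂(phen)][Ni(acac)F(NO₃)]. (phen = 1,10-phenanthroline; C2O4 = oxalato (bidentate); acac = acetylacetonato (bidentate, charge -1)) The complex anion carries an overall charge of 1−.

dioxalato(1,10-phenanthroline)rhenium(V) (acetylacetonato)fluoronitratonickelate(II)

Both ions are complex: the cation is named first with the plain metal name, the anion second with the -ate form; each ion's ligands are alphabetised independently.
The complex anion is given as 1−; its ligand charges sum to -3, so Ni = +2.
A 1:1 salt means the cation carries the equal and opposite charge, 1+.
Cation: ligand charges sum to -4; for the ion to be 1+, Re = +5.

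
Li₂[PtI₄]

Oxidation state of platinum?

+2

2 lithium outside the brackets (+1 each) → the complex ion is 2−.
Ligand charges: 4×I = -4; sum -4.
Pt + (-4) = 2− ⇒ Pt is +2.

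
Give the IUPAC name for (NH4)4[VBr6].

ammonium hexabromovanadate(II)

The 4 ammonium counter-ions carry a total charge of +4, so each complex ion is 4−.
Ligand charges: 6×bromo (-1 each); total -6. So V + (-6) = 4−, giving V = +2.
The complex ion is anionic, so vanadium takes the -ate form vanadate(II).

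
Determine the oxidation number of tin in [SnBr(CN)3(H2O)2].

No counter-ion: the bracketed complex is neutral.
Ligand charges: 2×H2O neutral; 1×Br = -1; 3×CN = -3; sum -4.
Sn + (-4) = 0 ⇒ Sn is +4.

+4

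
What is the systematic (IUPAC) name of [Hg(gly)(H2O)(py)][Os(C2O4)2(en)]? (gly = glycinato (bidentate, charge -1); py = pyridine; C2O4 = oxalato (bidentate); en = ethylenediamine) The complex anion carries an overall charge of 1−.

Both ions are complex: the cation is named first with the plain metal name, the anion second with the -ate form; each ion's ligands are alphabetised independently.
The complex anion is given as 1−; its ligand charges sum to -4, so Os = +3.
A 1:1 salt means the cation carries the equal and opposite charge, 1+.
Cation: ligand charges sum to -1; for the ion to be 1+, Hg = +2.

aqua(glycinato)(pyridine)mercury(II) (ethylenediamine)dioxalatoosmate(III)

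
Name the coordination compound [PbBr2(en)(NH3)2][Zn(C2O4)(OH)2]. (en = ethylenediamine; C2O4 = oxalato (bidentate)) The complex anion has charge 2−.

The complex anion is given as 2−; its ligand charges sum to -4, so Zn = +2.
A 1:1 salt means the cation carries the equal and opposite charge, 2+.
Cation: ligand charges sum to -2; for the ion to be 2+, Pb = +4.

diamminedibromo(ethylenediamine)lead(IV) dihydroxooxalatozincate(II)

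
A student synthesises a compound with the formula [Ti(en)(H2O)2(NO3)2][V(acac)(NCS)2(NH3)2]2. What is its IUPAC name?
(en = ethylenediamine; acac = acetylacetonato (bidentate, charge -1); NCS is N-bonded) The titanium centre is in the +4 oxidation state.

diaqua(ethylenediamine)dinitratotitanium(IV) (acetylacetonato)diamminediisothiocyanatovanadate(II)

Both ions are complex: the cation is named first with the plain metal name, the anion second with the -ate form; each ion's ligands are alphabetised independently.
Ti is given as +4; the cation's ligand charges sum to -2, so the complex cation is 2+.
With 2 anions per cation, each anion must be 2/2 = 1−.
Anion: ligand charges sum to -3; for the ion to be 1−, V = +2.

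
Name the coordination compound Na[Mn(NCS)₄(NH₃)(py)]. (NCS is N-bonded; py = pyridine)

The 1 sodium counter-ion carries a total charge of +1, so each complex ion is 1−.
Ligand charges: 4×isothiocyanato (-1 each), 1×ammine (neutral), 1×pyridine (neutral); total -4. So Mn + (-4) = 1−, giving Mn = +3.
The complex ion is anionic, so manganese takes the -ate form manganate(III).

sodium amminetetraisothiocyanato(pyridine)manganate(III)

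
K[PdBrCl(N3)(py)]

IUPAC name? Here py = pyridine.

The 1 potassium counter-ion carries a total charge of +1, so each complex ion is 1−.
Ligand charges: 1×azido (-1 each), 1×pyridine (neutral), 1×chloro (-1 each), 1×bromo (-1 each); total -3. So Pd + (-3) = 1−, giving Pd = +2.
Ligands are named alphabetically: azido before bromo before chloro before pyridine.
The complex ion is anionic, so palladium takes the -ate form palladate(II).

potassium azidobromochloro(pyridine)palladate(II)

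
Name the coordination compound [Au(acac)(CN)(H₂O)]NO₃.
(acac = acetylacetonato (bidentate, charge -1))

(acetylacetonato)aquacyanogold(III) nitrate

The 1 nitrate counter-ion carries a total charge of -1, so each complex ion is 1+.
Ligand charges: 1×acetylacetonato (-1 each), 1×aqua (neutral), 1×cyano (-1 each); total -2. So Au + (-2) = 1+, giving Au = +3.
Ligands are named alphabetically: acetylacetonato before aqua before cyano.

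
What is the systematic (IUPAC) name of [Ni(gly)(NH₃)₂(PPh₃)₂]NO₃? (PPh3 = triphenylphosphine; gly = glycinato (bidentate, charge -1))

The 1 nitrate counter-ion carries a total charge of -1, so each complex ion is 1+.
Ligand charges: 2×ammine (neutral), 2×triphenylphosphine (neutral), 1×glycinato (-1 each); total -1. So Ni + (-1) = 1+, giving Ni = +2.
Ligands are named alphabetically: ammine before glycinato before triphenylphosphine.

diammine(glycinato)bis(triphenylphosphine)nickel(II) nitrate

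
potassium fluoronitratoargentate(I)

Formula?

K[AgF(NO3)]

Ligands: 1 nitrato (NO3, -1), 1 fluoro (F, -1). Ligand charge sum = -2.
Charge balance with potassium (+1) requires 1 complex ion per 1 potassium.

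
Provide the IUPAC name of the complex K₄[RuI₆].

The 4 potassium counter-ions carry a total charge of +4, so each complex ion is 4−.
Ligand charges: 6×iodo (-1 each); total -6. So Ru + (-6) = 4−, giving Ru = +2.
The complex ion is anionic, so ruthenium takes the -ate form ruthenate(II).

potassium hexaiodoruthenate(II)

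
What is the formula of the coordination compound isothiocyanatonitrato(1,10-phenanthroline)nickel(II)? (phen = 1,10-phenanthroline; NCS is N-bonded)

Ligands: 1 1,10-phenanthroline (phen, neutral), 1 nitrato (NO3, -1), 1 isothiocyanato (NCS, -1). Ligand charge sum = -2.
With Ni in oxidation state +2, the complex ion is [Ni...].

[Ni(NCS)(NO3)(phen)]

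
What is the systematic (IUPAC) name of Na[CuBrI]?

sodium bromoiodocuprate(I)

The 1 sodium counter-ion carries a total charge of +1, so each complex ion is 1−.
Ligand charges: 1×iodo (-1 each), 1×bromo (-1 each); total -2. So Cu + (-2) = 1−, giving Cu = +1.
The complex ion is anionic, so copper takes the -ate form cuprate(I).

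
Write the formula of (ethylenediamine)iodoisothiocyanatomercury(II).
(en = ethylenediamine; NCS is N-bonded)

Ligands: 1 iodo (I, -1), 1 ethylenediamine (en, neutral), 1 isothiocyanato (NCS, -1). Ligand charge sum = -2.
With Hg in oxidation state +2, the complex ion is [Hg...].

[Hg(en)I(NCS)]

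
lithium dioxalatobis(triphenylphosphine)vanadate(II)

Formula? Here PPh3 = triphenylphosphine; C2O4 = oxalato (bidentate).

Li2[V(C2O4)2(PPh3)2]

Ligands: 2 triphenylphosphine (PPh3, neutral), 2 oxalato (C2O4, -2). Ligand charge sum = -4.
With V in oxidation state +2, the complex ion is [V...]^2−.
Charge balance with lithium (+1) requires 1 complex ion per 2 lithium.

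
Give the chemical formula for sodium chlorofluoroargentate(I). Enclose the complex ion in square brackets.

Ligands: 1 chloro (Cl, -1), 1 fluoro (F, -1). Ligand charge sum = -2.
Charge balance with sodium (+1) requires 1 complex ion per 1 sodium.

Na[AgClF]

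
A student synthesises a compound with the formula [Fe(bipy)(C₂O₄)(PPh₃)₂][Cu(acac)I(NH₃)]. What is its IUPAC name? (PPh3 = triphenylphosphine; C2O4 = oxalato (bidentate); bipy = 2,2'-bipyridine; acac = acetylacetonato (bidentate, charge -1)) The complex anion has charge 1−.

(2,2'-bipyridine)oxalatobis(triphenylphosphine)iron(III) (acetylacetonato)ammineiodocuprate(I)

Both ions are complex: the cation is named first with the plain metal name, the anion second with the -ate form; each ion's ligands are alphabetised independently.
The complex anion is given as 1−; its ligand charges sum to -2, so Cu = +1.
A 1:1 salt means the cation carries the equal and opposite charge, 1+.
Cation: ligand charges sum to -2; for the ion to be 1+, Fe = +3.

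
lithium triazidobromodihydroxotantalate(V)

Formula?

Li[TaBr(N3)3(OH)2]

Ligands: 3 azido (N3, -1), 1 bromo (Br, -1), 2 hydroxo (OH, -1). Ligand charge sum = -6.
Charge balance with lithium (+1) requires 1 complex ion per 1 lithium.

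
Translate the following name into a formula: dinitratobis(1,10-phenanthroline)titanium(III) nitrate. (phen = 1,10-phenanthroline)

Ligands: 2 1,10-phenanthroline (phen, neutral), 2 nitrato (NO3, -1). Ligand charge sum = -2.
Charge balance with nitrate (-1) requires 1 complex ion per 1 nitrate.

[Ti(NO3)2(phen)2]NO3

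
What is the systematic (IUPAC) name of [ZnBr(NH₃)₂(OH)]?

There is no counter-ion, so the complex is neutral overall.
Ligand charges: 2×ammine (neutral), 1×hydroxo (-1 each), 1×bromo (-1 each); total -2. So Zn + (-2) = 0, giving Zn = +2.
Ligands are named alphabetically: ammine before bromo before hydroxo.

diamminebromohydroxozinc(II)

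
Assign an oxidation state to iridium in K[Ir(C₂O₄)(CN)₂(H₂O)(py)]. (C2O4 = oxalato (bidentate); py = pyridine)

1 potassium outside the brackets (+1 each) → the complex ion is 1−.
Ligand charges: 1×C2O4 = -2; 1×H2O neutral; 2×CN = -2; 1×py neutral; sum -4.
Ir + (-4) = 1− ⇒ Ir is +3.

+3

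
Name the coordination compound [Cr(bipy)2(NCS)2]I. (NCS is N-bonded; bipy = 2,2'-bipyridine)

bis(2,2'-bipyridine)diisothiocyanatochromium(III) iodide

The 1 iodide counter-ion carries a total charge of -1, so each complex ion is 1+.
Ligand charges: 2×isothiocyanato (-1 each), 2×2,2'-bipyridine (neutral); total -2. So Cr + (-2) = 1+, giving Cr = +3.
Ligands are named alphabetically: bipyridine before isothiocyanato.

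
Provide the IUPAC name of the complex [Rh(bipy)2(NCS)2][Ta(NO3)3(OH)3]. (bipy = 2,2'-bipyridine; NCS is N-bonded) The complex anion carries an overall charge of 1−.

Both ions are complex: the cation is named first with the plain metal name, the anion second with the -ate form; each ion's ligands are alphabetised independently.
The complex anion is given as 1−; its ligand charges sum to -6, so Ta = +5.
A 1:1 salt means the cation carries the equal and opposite charge, 1+.
Cation: ligand charges sum to -2; for the ion to be 1+, Rh = +3.

bis(2,2'-bipyridine)diisothiocyanatorhodium(III) trihydroxotrinitratotantalate(V)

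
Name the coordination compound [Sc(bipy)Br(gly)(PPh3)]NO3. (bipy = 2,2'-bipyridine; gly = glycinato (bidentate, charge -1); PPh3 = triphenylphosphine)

(2,2'-bipyridine)bromo(glycinato)(triphenylphosphine)scandium(III) nitrate

The 1 nitrate counter-ion carries a total charge of -1, so each complex ion is 1+.
Ligand charges: 1×2,2'-bipyridine (neutral), 1×bromo (-1 each), 1×glycinato (-1 each), 1×triphenylphosphine (neutral); total -2. So Sc + (-2) = 1+, giving Sc = +3.
Ligands are named alphabetically: bipyridine before bromo before glycinato before triphenylphosphine.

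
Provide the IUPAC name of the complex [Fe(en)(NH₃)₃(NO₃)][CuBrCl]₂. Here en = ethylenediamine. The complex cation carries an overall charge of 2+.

Both ions are complex: the cation is named first with the plain metal name, the anion second with the -ate form; each ion's ligands are alphabetised independently.
The complex cation is given as 2+; its ligand charges sum to -1, so Fe = +3.
With 2 anions per cation, each anion must be 2/2 = 1−.
Anion: ligand charges sum to -2; for the ion to be 1−, Cu = +1.

triammine(ethylenediamine)nitratoiron(III) bromochlorocuprate(I)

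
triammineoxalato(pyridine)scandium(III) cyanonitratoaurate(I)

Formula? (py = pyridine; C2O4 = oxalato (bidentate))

Cation [Sc…]: ligand charges -2, Sc(III) ⇒ ion charge 1+.
Anion [Au…]: ligand charges -2, Au(I) ⇒ ion charge 1−.
One 1+ cation balances one 1− anion.

[Sc(C2O4)(NH3)3(py)][Au(CN)(NO3)]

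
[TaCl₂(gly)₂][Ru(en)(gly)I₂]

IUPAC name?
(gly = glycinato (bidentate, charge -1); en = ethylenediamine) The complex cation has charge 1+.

The complex cation is given as 1+; its ligand charges sum to -4, so Ta = +5.
A 1:1 salt means the anion carries the equal and opposite charge, 1−.
Anion: ligand charges sum to -3; for the ion to be 1−, Ru = +2.

dichlorobis(glycinato)tantalum(V) (ethylenediamine)(glycinato)diiodoruthenate(II)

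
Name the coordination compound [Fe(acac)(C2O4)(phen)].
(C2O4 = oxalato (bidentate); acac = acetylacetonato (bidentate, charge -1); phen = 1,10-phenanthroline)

(acetylacetonato)oxalato(1,10-phenanthroline)iron(III)

There is no counter-ion, so the complex is neutral overall.
Ligand charges: 1×oxalato (-2 each), 1×acetylacetonato (-1 each), 1×1,10-phenanthroline (neutral); total -3. So Fe + (-3) = 0, giving Fe = +3.
Ligands are named alphabetically: acetylacetonato before oxalato before phenanthroline.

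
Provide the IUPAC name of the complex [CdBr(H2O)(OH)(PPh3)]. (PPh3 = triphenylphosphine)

There is no counter-ion, so the complex is neutral overall.
Ligand charges: 1×aqua (neutral), 1×hydroxo (-1 each), 1×bromo (-1 each), 1×triphenylphosphine (neutral); total -2. So Cd + (-2) = 0, giving Cd = +2.
Ligands are named alphabetically: aqua before bromo before hydroxo before triphenylphosphine.

aquabromohydroxo(triphenylphosphine)cadmium(II)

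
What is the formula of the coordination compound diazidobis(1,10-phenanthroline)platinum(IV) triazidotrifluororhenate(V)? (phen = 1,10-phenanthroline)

[Pt(N3)2(phen)2][ReF3(N3)3]2

Cation [Pt…]: ligand charges -2, Pt(IV) ⇒ ion charge 2+.
Anion [Re…]: ligand charges -6, Re(V) ⇒ ion charge 1−.
One 2+ cation requires 2 of the 1− anion.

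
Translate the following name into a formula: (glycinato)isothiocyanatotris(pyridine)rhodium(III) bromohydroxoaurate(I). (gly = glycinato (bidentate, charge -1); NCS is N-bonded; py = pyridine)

Cation [Rh…]: ligand charges -2, Rh(III) ⇒ ion charge 1+.
Anion [Au…]: ligand charges -2, Au(I) ⇒ ion charge 1−.
One 1+ cation balances one 1− anion.

[Rh(gly)(NCS)(py)3][AuBr(OH)]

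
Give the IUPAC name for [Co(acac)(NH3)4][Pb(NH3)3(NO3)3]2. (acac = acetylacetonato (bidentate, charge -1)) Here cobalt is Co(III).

(acetylacetonato)tetraamminecobalt(III) triamminetrinitratoplumbate(II)

Both ions are complex: the cation is named first with the plain metal name, the anion second with the -ate form; each ion's ligands are alphabetised independently.
Co is given as +3; the cation's ligand charges sum to -1, so the complex cation is 2+.
With 2 anions per cation, each anion must be 2/2 = 1−.
Anion: ligand charges sum to -3; for the ion to be 1−, Pb = +2.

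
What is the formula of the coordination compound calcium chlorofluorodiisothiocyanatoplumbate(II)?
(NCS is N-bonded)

Ca[PbClF(NCS)2]

Ligands: 1 chloro (Cl, -1), 1 fluoro (F, -1), 2 isothiocyanato (NCS, -1). Ligand charge sum = -4.
With Pb in oxidation state +2, the complex ion is [Pb...]^2−.
Charge balance with calcium (+2) requires 1 complex ion per 1 calcium.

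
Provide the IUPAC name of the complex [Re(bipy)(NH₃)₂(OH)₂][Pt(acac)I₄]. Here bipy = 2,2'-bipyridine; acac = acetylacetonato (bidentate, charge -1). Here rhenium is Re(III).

diammine(2,2'-bipyridine)dihydroxorhenium(III) (acetylacetonato)tetraiodoplatinate(IV)

Both ions are complex: the cation is named first with the plain metal name, the anion second with the -ate form; each ion's ligands are alphabetised independently.
Re is given as +3; the cation's ligand charges sum to -2, so the complex cation is 1+.
A 1:1 salt means the anion carries the equal and opposite charge, 1−.
Anion: ligand charges sum to -5; for the ion to be 1−, Pt = +4.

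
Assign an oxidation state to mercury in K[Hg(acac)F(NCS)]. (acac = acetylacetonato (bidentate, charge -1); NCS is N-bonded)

1 potassium outside the brackets (+1 each) → the complex ion is 1−.
Ligand charges: 1×F = -1; 1×acac = -1; 1×NCS = -1; sum -3.
Hg + (-3) = 1− ⇒ Hg is +2.

+2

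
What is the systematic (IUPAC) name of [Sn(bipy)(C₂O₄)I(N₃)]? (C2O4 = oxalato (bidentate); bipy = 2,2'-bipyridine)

There is no counter-ion, so the complex is neutral overall.
Ligand charges: 1×oxalato (-2 each), 1×iodo (-1 each), 1×2,2'-bipyridine (neutral), 1×azido (-1 each); total -4. So Sn + (-4) = 0, giving Sn = +4.
Ligands are named alphabetically: azido before bipyridine before iodo before oxalato.

azido(2,2'-bipyridine)iodooxalatotin(IV)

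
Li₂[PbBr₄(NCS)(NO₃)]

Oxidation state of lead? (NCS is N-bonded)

2 lithium outside the brackets (+1 each) → the complex ion is 2−.
Ligand charges: 1×NCS = -1; 4×Br = -4; 1×NO3 = -1; sum -6.
Pb + (-6) = 2− ⇒ Pb is +4.

+4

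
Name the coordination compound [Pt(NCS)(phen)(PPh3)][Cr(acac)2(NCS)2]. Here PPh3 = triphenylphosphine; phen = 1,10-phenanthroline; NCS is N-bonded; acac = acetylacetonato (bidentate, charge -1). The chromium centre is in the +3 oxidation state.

Both ions are complex: the cation is named first with the plain metal name, the anion second with the -ate form; each ion's ligands are alphabetised independently.
Cr is given as +3; the anion's ligand charges sum to -4, so the complex anion is 1−.
A 1:1 salt means the cation carries the equal and opposite charge, 1+.
Cation: ligand charges sum to -1; for the ion to be 1+, Pt = +2.

isothiocyanato(1,10-phenanthroline)(triphenylphosphine)platinum(II) bis(acetylacetonato)diisothiocyanatochromate(III)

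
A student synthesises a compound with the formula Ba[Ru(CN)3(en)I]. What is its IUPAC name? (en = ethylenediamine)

The 1 barium counter-ion carries a total charge of +2, so each complex ion is 2−.
Ligand charges: 3×cyano (-1 each), 1×ethylenediamine (neutral), 1×iodo (-1 each); total -4. So Ru + (-4) = 2−, giving Ru = +2.
Ligands are named alphabetically: cyano before ethylenediamine before iodo.
The complex ion is anionic, so ruthenium takes the -ate form ruthenate(II).

barium tricyano(ethylenediamine)iodoruthenate(II)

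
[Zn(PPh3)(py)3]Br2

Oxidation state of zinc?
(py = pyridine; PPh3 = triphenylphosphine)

2 bromide outside the brackets (-1 each) → the complex ion is 2+.
Ligand charges: 3×py neutral; 1×PPh3 neutral; sum 0.
Zn + (0) = 2+ ⇒ Zn is +2.

+2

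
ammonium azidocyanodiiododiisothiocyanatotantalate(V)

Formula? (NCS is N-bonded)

NH4[Ta(CN)I2(N3)(NCS)2]

Ligands: 1 cyano (CN, -1), 2 iodo (I, -1), 2 isothiocyanato (NCS, -1), 1 azido (N3, -1). Ligand charge sum = -6.
With Ta in oxidation state +5, the complex ion is [Ta...]^1−.
Charge balance with ammonium (+1) requires 1 complex ion per 1 ammonium.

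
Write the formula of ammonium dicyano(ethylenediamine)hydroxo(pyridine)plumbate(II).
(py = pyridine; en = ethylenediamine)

Ligands: 1 hydroxo (OH, -1), 2 cyano (CN, -1), 1 pyridine (py, neutral), 1 ethylenediamine (en, neutral). Ligand charge sum = -3.
Charge balance with ammonium (+1) requires 1 complex ion per 1 ammonium.

NH4[Pb(CN)2(en)(OH)(py)]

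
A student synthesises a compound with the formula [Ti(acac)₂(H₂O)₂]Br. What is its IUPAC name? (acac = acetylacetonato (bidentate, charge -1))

bis(acetylacetonato)diaquatitanium(III) bromide

The 1 bromide counter-ion carries a total charge of -1, so each complex ion is 1+.
Ligand charges: 2×acetylacetonato (-1 each), 2×aqua (neutral); total -2. So Ti + (-2) = 1+, giving Ti = +3.
Ligands are named alphabetically: acetylacetonato before aqua.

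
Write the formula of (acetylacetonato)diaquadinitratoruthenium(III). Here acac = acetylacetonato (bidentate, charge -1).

[Ru(acac)(H2O)2(NO3)2]

Ligands: 2 aqua (H2O, neutral), 2 nitrato (NO3, -1), 1 acetylacetonato (acac, -1). Ligand charge sum = -3.
With Ru in oxidation state +3, the complex ion is [Ru...].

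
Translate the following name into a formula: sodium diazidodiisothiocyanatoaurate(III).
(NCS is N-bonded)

Na[Au(N3)2(NCS)2]

Ligands: 2 isothiocyanato (NCS, -1), 2 azido (N3, -1). Ligand charge sum = -4.
With Au in oxidation state +3, the complex ion is [Au...]^1−.
Charge balance with sodium (+1) requires 1 complex ion per 1 sodium.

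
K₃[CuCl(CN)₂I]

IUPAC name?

The 3 potassium counter-ions carry a total charge of +3, so each complex ion is 3−.
Ligand charges: 2×cyano (-1 each), 1×chloro (-1 each), 1×iodo (-1 each); total -4. So Cu + (-4) = 3−, giving Cu = +1.
The complex ion is anionic, so copper takes the -ate form cuprate(I).

potassium chlorodicyanoiodocuprate(I)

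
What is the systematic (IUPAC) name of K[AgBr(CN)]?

potassium bromocyanoargentate(I)

The 1 potassium counter-ion carries a total charge of +1, so each complex ion is 1−.
Ligand charges: 1×cyano (-1 each), 1×bromo (-1 each); total -2. So Ag + (-2) = 1−, giving Ag = +1.
The complex ion is anionic, so silver takes the -ate form argentate(I).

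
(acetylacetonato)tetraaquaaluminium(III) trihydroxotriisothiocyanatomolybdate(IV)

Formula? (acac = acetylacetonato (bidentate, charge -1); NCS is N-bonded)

[Al(acac)(H2O)4][Mo(NCS)3(OH)3]

Cation [Al…]: ligand charges -1, Al(III) ⇒ ion charge 2+.
Anion [Mo…]: ligand charges -6, Mo(IV) ⇒ ion charge 2−.
One 2+ cation balances one 2− anion.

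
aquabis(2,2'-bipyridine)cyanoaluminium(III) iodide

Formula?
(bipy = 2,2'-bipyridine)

Ligands: 1 aqua (H2O, neutral), 2 2,2'-bipyridine (bipy, neutral), 1 cyano (CN, -1). Ligand charge sum = -1.
Charge balance with iodide (-1) requires 1 complex ion per 2 iodide.

[Al(bipy)2(CN)(H2O)]I2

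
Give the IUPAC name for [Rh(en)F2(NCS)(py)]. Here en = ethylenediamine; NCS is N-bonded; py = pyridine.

(ethylenediamine)difluoroisothiocyanato(pyridine)rhodium(III)

There is no counter-ion, so the complex is neutral overall.
Ligand charges: 1×ethylenediamine (neutral), 1×isothiocyanato (-1 each), 1×pyridine (neutral), 2×fluoro (-1 each); total -3. So Rh + (-3) = 0, giving Rh = +3.
Ligands are named alphabetically: ethylenediamine before fluoro before isothiocyanato before pyridine.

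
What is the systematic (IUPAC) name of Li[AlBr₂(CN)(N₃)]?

The 1 lithium counter-ion carries a total charge of +1, so each complex ion is 1−.
Ligand charges: 1×azido (-1 each), 2×bromo (-1 each), 1×cyano (-1 each); total -4. So Al + (-4) = 1−, giving Al = +3.
Ligands are named alphabetically: azido before bromo before cyano.
The complex ion is anionic, so aluminium takes the -ate form aluminate(III).

lithium azidodibromocyanoaluminate(III)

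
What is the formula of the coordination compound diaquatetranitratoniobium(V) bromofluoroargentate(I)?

Cation [Nb…]: ligand charges -4, Nb(V) ⇒ ion charge 1+.
Anion [Ag…]: ligand charges -2, Ag(I) ⇒ ion charge 1−.
One 1+ cation balances one 1− anion.

[Nb(H2O)2(NO3)4][AgBrF]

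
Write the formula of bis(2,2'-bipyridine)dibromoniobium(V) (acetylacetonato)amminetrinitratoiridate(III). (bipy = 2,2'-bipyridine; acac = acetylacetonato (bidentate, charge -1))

Cation [Nb…]: ligand charges -2, Nb(V) ⇒ ion charge 3+.
Anion [Ir…]: ligand charges -4, Ir(III) ⇒ ion charge 1−.
One 3+ cation requires 3 of the 1− anion.

[Nb(bipy)2Br2][Ir(acac)(NH3)(NO3)3]3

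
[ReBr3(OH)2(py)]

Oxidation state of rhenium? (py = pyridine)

No counter-ion: the bracketed complex is neutral.
Ligand charges: 3×Br = -3; 1×py neutral; 2×OH = -2; sum -5.
Re + (-5) = 0 ⇒ Re is +5.

+5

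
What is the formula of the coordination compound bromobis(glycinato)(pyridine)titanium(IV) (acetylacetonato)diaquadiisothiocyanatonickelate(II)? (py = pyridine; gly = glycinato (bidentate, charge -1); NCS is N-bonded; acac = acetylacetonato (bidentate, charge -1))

[TiBr(gly)2(py)][Ni(acac)(H2O)2(NCS)2]

Cation [Ti…]: ligand charges -3, Ti(IV) ⇒ ion charge 1+.
Anion [Ni…]: ligand charges -3, Ni(II) ⇒ ion charge 1−.
One 1+ cation balances one 1− anion.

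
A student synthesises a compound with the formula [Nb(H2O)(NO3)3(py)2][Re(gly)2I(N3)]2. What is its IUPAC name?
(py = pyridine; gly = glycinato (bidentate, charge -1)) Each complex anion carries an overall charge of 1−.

aquatrinitratobis(pyridine)niobium(V) azidobis(glycinato)iodorhenate(III)

Both ions are complex: the cation is named first with the plain metal name, the anion second with the -ate form; each ion's ligands are alphabetised independently.
The complex anion is given as 1−; its ligand charges sum to -4, so Re = +3.
With 2 anions per cation, the cation must be 2×1 = 2+.
Cation: ligand charges sum to -3; for the ion to be 2+, Nb = +5.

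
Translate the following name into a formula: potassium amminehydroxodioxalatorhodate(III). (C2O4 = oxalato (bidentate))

Ligands: 1 ammine (NH3, neutral), 1 hydroxo (OH, -1), 2 oxalato (C2O4, -2). Ligand charge sum = -5.
With Rh in oxidation state +3, the complex ion is [Rh...]^2−.
Charge balance with potassium (+1) requires 1 complex ion per 2 potassium.

K2[Rh(C2O4)2(NH3)(OH)]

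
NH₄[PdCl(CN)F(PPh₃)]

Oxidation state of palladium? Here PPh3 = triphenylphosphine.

+2

1 ammonium outside the brackets (+1 each) → the complex ion is 1−.
Ligand charges: 1×CN = -1; 1×F = -1; 1×PPh3 neutral; 1×Cl = -1; sum -3.
Pd + (-3) = 1− ⇒ Pd is +2.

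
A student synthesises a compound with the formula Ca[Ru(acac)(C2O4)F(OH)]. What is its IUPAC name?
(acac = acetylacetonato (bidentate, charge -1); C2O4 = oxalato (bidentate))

calcium (acetylacetonato)fluorohydroxooxalatoruthenate(III)

The 1 calcium counter-ion carries a total charge of +2, so each complex ion is 2−.
Ligand charges: 1×acetylacetonato (-1 each), 1×fluoro (-1 each), 1×hydroxo (-1 each), 1×oxalato (-2 each); total -5. So Ru + (-5) = 2−, giving Ru = +3.
Ligands are named alphabetically: acetylacetonato before fluoro before hydroxo before oxalato.
The complex ion is anionic, so ruthenium takes the -ate form ruthenate(III).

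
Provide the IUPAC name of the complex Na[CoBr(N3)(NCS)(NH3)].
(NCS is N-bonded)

sodium ammineazidobromoisothiocyanatocobaltate(II)

The 1 sodium counter-ion carries a total charge of +1, so each complex ion is 1−.
Ligand charges: 1×isothiocyanato (-1 each), 1×azido (-1 each), 1×bromo (-1 each), 1×ammine (neutral); total -3. So Co + (-3) = 1−, giving Co = +2.
The complex ion is anionic, so cobalt takes the -ate form cobaltate(II).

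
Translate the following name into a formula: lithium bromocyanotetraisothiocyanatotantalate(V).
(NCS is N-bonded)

Li[TaBr(CN)(NCS)4]

Ligands: 4 isothiocyanato (NCS, -1), 1 bromo (Br, -1), 1 cyano (CN, -1). Ligand charge sum = -6.
With Ta in oxidation state +5, the complex ion is [Ta...]^1−.
Charge balance with lithium (+1) requires 1 complex ion per 1 lithium.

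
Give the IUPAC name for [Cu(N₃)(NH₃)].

There is no counter-ion, so the complex is neutral overall.
Ligand charges: 1×ammine (neutral), 1×azido (-1 each); total -1. So Cu + (-1) = 0, giving Cu = +1.
Ligands are named alphabetically: ammine before azido.

ammineazidocopper(I)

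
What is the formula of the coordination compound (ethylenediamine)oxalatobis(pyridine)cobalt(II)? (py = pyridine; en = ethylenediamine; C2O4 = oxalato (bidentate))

[Co(C2O4)(en)(py)2]

Ligands: 2 pyridine (py, neutral), 1 ethylenediamine (en, neutral), 1 oxalato (C2O4, -2). Ligand charge sum = -2.
With Co in oxidation state +2, the complex ion is [Co...].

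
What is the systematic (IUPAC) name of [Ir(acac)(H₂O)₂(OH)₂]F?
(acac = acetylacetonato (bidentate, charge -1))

The 1 fluoride counter-ion carries a total charge of -1, so each complex ion is 1+.
Ligand charges: 1×acetylacetonato (-1 each), 2×hydroxo (-1 each), 2×aqua (neutral); total -3. So Ir + (-3) = 1+, giving Ir = +4.
Ligands are named alphabetically: acetylacetonato before aqua before hydroxo.

(acetylacetonato)diaquadihydroxoiridium(IV) fluoride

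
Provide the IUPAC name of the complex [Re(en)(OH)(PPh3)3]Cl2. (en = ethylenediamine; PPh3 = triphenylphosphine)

(ethylenediamine)hydroxotris(triphenylphosphine)rhenium(III) chloride

The 2 chloride counter-ions carry a total charge of -2, so each complex ion is 2+.
Ligand charges: 1×ethylenediamine (neutral), 1×hydroxo (-1 each), 3×triphenylphosphine (neutral); total -1. So Re + (-1) = 2+, giving Re = +3.
Ligands are named alphabetically: ethylenediamine before hydroxo before triphenylphosphine.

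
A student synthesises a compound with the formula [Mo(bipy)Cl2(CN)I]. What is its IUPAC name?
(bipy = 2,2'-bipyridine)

(2,2'-bipyridine)dichlorocyanoiodomolybdenum(IV)

There is no counter-ion, so the complex is neutral overall.
Ligand charges: 1×2,2'-bipyridine (neutral), 1×cyano (-1 each), 2×chloro (-1 each), 1×iodo (-1 each); total -4. So Mo + (-4) = 0, giving Mo = +4.
Ligands are named alphabetically: bipyridine before chloro before cyano before iodo.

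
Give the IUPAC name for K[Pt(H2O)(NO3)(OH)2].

The 1 potassium counter-ion carries a total charge of +1, so each complex ion is 1−.
Ligand charges: 1×nitrato (-1 each), 2×hydroxo (-1 each), 1×aqua (neutral); total -3. So Pt + (-3) = 1−, giving Pt = +2.
The complex ion is anionic, so platinum takes the -ate form platinate(II).

potassium aquadihydroxonitratoplatinate(II)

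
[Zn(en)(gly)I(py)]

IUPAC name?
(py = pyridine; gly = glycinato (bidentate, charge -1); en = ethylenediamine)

There is no counter-ion, so the complex is neutral overall.
Ligand charges: 1×pyridine (neutral), 1×glycinato (-1 each), 1×iodo (-1 each), 1×ethylenediamine (neutral); total -2. So Zn + (-2) = 0, giving Zn = +2.
Ligands are named alphabetically: ethylenediamine before glycinato before iodo before pyridine.

(ethylenediamine)(glycinato)iodo(pyridine)zinc(II)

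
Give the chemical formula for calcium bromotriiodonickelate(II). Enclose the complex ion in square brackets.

Ca[NiBrI3]

Ligands: 3 iodo (I, -1), 1 bromo (Br, -1). Ligand charge sum = -4.
Charge balance with calcium (+2) requires 1 complex ion per 1 calcium.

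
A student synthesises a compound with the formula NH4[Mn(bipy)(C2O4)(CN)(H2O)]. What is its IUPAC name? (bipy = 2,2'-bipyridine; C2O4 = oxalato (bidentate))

The 1 ammonium counter-ion carries a total charge of +1, so each complex ion is 1−.
Ligand charges: 1×cyano (-1 each), 1×2,2'-bipyridine (neutral), 1×oxalato (-2 each), 1×aqua (neutral); total -3. So Mn + (-3) = 1−, giving Mn = +2.
The complex ion is anionic, so manganese takes the -ate form manganate(II).

ammonium aqua(2,2'-bipyridine)cyanooxalatomanganate(II)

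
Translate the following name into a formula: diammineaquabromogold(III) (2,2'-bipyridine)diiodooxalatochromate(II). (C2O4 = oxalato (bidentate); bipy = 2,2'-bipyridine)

Cation [Au…]: ligand charges -1, Au(III) ⇒ ion charge 2+.
Anion [Cr…]: ligand charges -4, Cr(II) ⇒ ion charge 2−.
One 2+ cation balances one 2− anion.

[AuBr(H2O)(NH3)2][Cr(bipy)(C2O4)I2]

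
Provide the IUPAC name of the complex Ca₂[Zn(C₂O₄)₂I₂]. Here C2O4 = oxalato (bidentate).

The 2 calcium counter-ions carry a total charge of +4, so each complex ion is 4−.
Ligand charges: 2×oxalato (-2 each), 2×iodo (-1 each); total -6. So Zn + (-6) = 4−, giving Zn = +2.
The complex ion is anionic, so zinc takes the -ate form zincate(II).

calcium diiododioxalatozincate(II)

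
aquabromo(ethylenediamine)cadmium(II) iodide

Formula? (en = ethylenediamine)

Ligands: 1 aqua (H2O, neutral), 1 bromo (Br, -1), 1 ethylenediamine (en, neutral). Ligand charge sum = -1.
With Cd in oxidation state +2, the complex ion is [Cd...]^1+.
Charge balance with iodide (-1) requires 1 complex ion per 1 iodide.

[CdBr(en)(H2O)]I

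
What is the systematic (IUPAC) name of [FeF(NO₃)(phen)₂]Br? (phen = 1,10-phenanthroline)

The 1 bromide counter-ion carries a total charge of -1, so each complex ion is 1+.
Ligand charges: 1×nitrato (-1 each), 2×1,10-phenanthroline (neutral), 1×fluoro (-1 each); total -2. So Fe + (-2) = 1+, giving Fe = +3.
Ligands are named alphabetically: fluoro before nitrato before phenanthroline.

fluoronitratobis(1,10-phenanthroline)iron(III) bromide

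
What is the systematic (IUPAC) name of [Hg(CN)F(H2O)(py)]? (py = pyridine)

There is no counter-ion, so the complex is neutral overall.
Ligand charges: 1×aqua (neutral), 1×pyridine (neutral), 1×fluoro (-1 each), 1×cyano (-1 each); total -2. So Hg + (-2) = 0, giving Hg = +2.
Ligands are named alphabetically: aqua before cyano before fluoro before pyridine.

aquacyanofluoro(pyridine)mercury(II)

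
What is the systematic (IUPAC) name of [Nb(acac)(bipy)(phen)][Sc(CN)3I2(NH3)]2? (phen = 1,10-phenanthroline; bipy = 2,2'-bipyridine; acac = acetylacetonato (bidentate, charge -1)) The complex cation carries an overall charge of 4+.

Both ions are complex: the cation is named first with the plain metal name, the anion second with the -ate form; each ion's ligands are alphabetised independently.
The complex cation is given as 4+; its ligand charges sum to -1, so Nb = +5.
With 2 anions per cation, each anion must be 4/2 = 2−.
Anion: ligand charges sum to -5; for the ion to be 2−, Sc = +3.

(acetylacetonato)(2,2'-bipyridine)(1,10-phenanthroline)niobium(V) amminetricyanodiiodoscandate(III)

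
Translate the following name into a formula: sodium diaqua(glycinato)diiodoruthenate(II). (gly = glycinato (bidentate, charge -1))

Ligands: 1 glycinato (gly, -1), 2 aqua (H2O, neutral), 2 iodo (I, -1). Ligand charge sum = -3.
With Ru in oxidation state +2, the complex ion is [Ru...]^1−.
Charge balance with sodium (+1) requires 1 complex ion per 1 sodium.

Na[Ru(gly)(H2O)2I2]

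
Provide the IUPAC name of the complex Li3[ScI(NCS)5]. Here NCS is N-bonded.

The 3 lithium counter-ions carry a total charge of +3, so each complex ion is 3−.
Ligand charges: 1×iodo (-1 each), 5×isothiocyanato (-1 each); total -6. So Sc + (-6) = 3−, giving Sc = +3.
Ligands are named alphabetically: iodo before isothiocyanato.
The complex ion is anionic, so scandium takes the -ate form scandate(III).

lithium iodopentaisothiocyanatoscandate(III)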